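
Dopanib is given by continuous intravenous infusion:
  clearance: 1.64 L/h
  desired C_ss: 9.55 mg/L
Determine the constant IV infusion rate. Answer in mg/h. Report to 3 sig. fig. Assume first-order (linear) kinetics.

At steady state, infusion rate R₀ = Css × CL = 9.55 × 1.640 = 15.66 mg/h

15.7 mg/h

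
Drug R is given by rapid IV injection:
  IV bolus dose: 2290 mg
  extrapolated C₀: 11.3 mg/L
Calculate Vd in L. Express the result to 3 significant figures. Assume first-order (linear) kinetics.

203 L

Vd = Dose / C₀ = 2290 / 11.3 = 202.7 L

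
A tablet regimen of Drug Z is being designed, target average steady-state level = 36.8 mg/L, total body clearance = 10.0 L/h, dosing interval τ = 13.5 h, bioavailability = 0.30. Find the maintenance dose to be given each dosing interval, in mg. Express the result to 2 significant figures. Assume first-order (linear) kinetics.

17000 mg

At steady state, F × (Dose/τ) = Css × CL.
Dose = Css × CL × τ / F = 36.8 × 10.00 × 13.5 / 0.30 = 16560 mg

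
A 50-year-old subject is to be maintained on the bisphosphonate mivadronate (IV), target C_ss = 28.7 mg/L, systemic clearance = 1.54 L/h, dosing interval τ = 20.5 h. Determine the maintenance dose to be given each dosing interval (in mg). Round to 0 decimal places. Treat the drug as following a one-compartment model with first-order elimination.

At steady state, Dose/τ = Css × CL.
Dose = Css × CL × τ = 28.7 × 1.540 × 20.5 = 906.1 mg

906 mg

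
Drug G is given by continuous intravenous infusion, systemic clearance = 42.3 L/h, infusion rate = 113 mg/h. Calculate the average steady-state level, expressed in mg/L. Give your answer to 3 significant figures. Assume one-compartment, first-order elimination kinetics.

At steady state Css = R₀ / CL = 113 / 42.30 = 2.671 mg/L

2.67 mg/L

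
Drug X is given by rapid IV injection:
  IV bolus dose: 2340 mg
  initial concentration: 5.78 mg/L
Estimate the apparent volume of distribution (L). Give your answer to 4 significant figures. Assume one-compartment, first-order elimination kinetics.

404.8 L

Vd = Dose / C₀ = 2340 / 5.78 = 404.8 L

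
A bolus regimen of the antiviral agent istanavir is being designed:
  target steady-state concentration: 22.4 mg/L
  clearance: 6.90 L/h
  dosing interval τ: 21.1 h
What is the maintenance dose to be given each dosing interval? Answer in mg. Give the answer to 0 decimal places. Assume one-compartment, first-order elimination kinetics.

At steady state, Dose/τ = Css × CL.
Dose = Css × CL × τ = 22.4 × 6.900 × 21.1 = 3261 mg

3261 mg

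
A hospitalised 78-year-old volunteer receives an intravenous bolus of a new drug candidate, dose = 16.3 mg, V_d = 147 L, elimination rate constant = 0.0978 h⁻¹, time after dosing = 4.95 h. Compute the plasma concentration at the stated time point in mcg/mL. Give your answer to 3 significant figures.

0.0683 mcg/mL

C₀ = Dose / Vd = 16.30 / 147 = 0.1109 mg/L
C = C₀ · e^(−k·t) = 0.1109 × e^(−0.09780 × 4.95)
  = 0.1109 × 0.6162 = 0.06834 mg/L
(0.06834 mg/L = 0.06834 mcg/mL)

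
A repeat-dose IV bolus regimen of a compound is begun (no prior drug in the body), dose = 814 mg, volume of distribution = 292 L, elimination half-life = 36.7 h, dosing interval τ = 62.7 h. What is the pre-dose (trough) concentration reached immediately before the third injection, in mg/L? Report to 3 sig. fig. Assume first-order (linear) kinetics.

1.11 mg/L

C₀ per dose = Dose / Vd = 814 / 292 = 2.788 mg/L
k = ln2 / t½ = 0.693147 / 36.7 = 0.01889 h⁻¹
Fraction remaining after one interval: r = e^(−kτ) = e^(−0.01889 × 62.7) = 0.3059
Before dose 3, 2 doses have been given (aged 1τ, 2τ).
C_trough = C₀ × (r + r²) = 2.788 × (0.3059 + 0.09357) = 1.114 mg/L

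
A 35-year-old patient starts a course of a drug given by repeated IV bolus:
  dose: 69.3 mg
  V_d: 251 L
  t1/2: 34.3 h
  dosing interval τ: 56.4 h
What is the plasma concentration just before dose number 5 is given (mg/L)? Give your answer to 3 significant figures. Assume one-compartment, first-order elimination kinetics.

0.129 mg/L

C₀ per dose = Dose / Vd = 69.3 / 251 = 0.2761 mg/L
k = ln2 / t½ = 0.693147 / 34.3 = 0.02021 h⁻¹
Fraction remaining after one interval: r = e^(−kτ) = e^(−0.02021 × 56.4) = 0.3199
Before dose 5, 4 doses have been given (aged 1τ, 2τ, 3τ, 4τ).
C_trough = C₀ × (r + r² + … + r^4) = C₀ × r(1−r^4)/(1−r)
        = 0.2761 × 0.3199 × (1 − 0.01047) / (1 − 0.3199) = 0.1285 mg/L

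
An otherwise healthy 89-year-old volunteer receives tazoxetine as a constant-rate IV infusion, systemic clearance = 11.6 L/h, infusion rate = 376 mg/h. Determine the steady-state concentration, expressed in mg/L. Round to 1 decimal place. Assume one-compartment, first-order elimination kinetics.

At steady state Css = R₀ / CL = 376 / 11.60 = 32.41 mg/L

32.4 mg/L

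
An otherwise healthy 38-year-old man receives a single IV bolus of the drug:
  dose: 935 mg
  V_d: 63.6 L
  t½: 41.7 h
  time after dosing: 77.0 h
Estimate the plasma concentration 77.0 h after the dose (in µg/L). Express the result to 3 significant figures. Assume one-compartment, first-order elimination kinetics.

4090 µg/L

C₀ = Dose / Vd = 935.0 / 63.6 = 14.70 mg/L
k = ln2 / t½ = 0.693147 / 41.7 = 0.01662 h⁻¹
C = C₀ · e^(−k·t) = 14.70 × e^(−0.01662 × 77.0)
  = 14.70 × 0.2781 = 4.088 mg/L
Convert: 4.088 mg/L × 1000 = 4088 µg/L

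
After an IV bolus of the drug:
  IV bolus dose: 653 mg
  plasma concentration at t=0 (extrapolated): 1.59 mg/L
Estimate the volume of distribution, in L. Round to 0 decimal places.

411 L

Vd = Dose / C₀ = 653.0 / 1.59 = 410.7 L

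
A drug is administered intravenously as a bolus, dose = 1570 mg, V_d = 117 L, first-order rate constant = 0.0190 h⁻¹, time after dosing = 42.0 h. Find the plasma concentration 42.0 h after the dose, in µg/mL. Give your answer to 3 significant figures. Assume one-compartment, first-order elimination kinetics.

6.04 µg/mL

C₀ = Dose / Vd = 1570 / 117 = 13.42 mg/L
C = C₀ · e^(−k·t) = 13.42 × e^(−0.01900 × 42.0)
  = 13.42 × 0.4502 = 6.042 mg/L
(6.042 mg/L = 6.042 µg/mL)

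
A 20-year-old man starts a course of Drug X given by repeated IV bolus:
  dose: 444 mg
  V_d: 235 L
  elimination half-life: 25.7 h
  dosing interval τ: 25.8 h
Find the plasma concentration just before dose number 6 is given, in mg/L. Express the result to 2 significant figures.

C₀ per dose = Dose / Vd = 444 / 235 = 1.889 mg/L
k = ln2 / t½ = 0.693147 / 25.7 = 0.02697 h⁻¹
Fraction remaining after one interval: r = e^(−kτ) = e^(−0.02697 × 25.8) = 0.4987
Before dose 6, 5 doses have been given (aged 1τ, 2τ, 3τ, 4τ, 5τ).
C_trough = C₀ × (r + r² + … + r^5) = C₀ × r(1−r^5)/(1−r)
        = 1.889 × 0.4987 × (1 − 0.03085) / (1 − 0.4987) = 1.821 mg/L

1.8 mg/L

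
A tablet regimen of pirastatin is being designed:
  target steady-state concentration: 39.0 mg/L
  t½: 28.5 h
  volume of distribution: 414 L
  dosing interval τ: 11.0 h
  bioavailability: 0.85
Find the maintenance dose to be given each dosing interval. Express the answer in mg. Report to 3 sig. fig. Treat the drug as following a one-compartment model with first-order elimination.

5080 mg

k = ln2 / t½ = 0.693147 / 28.5 = 0.02432 h⁻¹
CL = k × Vd = 0.02432 × 414 = 10.07 L/h
At steady state, F × (Dose/τ) = Css × CL.
Dose = Css × CL × τ / F = 39.0 × 10.07 × 11.0 / 0.85 = 5082 mg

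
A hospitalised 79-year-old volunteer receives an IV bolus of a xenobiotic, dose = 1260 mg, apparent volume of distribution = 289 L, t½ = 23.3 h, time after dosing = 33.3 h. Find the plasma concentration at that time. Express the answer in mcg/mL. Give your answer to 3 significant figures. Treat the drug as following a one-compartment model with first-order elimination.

1.62 mcg/mL

C₀ = Dose / Vd = 1260 / 289 = 4.360 mg/L
k = ln2 / t½ = 0.693147 / 23.3 = 0.02975 h⁻¹
C = C₀ · e^(−k·t) = 4.360 × e^(−0.02975 × 33.3)
  = 4.360 × 0.3713 = 1.619 mg/L
(1.619 mg/L = 1.619 mcg/mL)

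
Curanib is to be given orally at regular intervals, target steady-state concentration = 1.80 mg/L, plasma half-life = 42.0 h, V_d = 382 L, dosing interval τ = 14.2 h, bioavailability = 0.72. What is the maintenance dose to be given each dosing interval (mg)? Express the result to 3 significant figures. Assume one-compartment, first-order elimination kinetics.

224 mg

k = ln2 / t½ = 0.693147 / 42.0 = 0.01650 h⁻¹
CL = k × Vd = 0.01650 × 382 = 6.303 L/h
At steady state, F × (Dose/τ) = Css × CL.
Dose = Css × CL × τ / F = 1.80 × 6.303 × 14.2 / 0.72 = 223.8 mg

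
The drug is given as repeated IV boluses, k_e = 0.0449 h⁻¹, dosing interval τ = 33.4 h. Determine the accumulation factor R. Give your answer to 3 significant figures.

1.29

e^(−kτ) = e^(−0.04490 × 33.4) = 0.2232
Accumulation ratio R = 1 / (1 − e^(−kτ)) = 1 / (1 − 0.2232) = 1.287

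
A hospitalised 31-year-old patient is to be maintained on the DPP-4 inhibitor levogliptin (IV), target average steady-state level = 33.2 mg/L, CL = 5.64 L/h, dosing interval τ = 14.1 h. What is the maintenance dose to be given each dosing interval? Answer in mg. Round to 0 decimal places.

2640 mg

At steady state, Dose/τ = Css × CL.
Dose = Css × CL × τ = 33.2 × 5.640 × 14.1 = 2640 mg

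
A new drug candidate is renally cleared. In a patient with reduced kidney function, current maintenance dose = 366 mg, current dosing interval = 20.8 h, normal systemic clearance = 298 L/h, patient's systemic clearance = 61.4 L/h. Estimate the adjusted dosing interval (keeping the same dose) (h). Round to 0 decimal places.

To keep the same average steady-state level, dosing rate must scale with clearance.
CL ratio = 61.4 / 298 = 0.2060
New interval (same dose) = 20.8 / 0.2060 = 101.0 h

101 h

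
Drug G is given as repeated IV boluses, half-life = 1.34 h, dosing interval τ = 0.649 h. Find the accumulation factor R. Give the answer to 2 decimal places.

3.51

k = ln2 / t½ = 0.693147 / 1.34 = 0.5173 h⁻¹
e^(−kτ) = e^(−0.5173 × 0.649) = 0.7148
Accumulation ratio R = 1 / (1 − e^(−kτ)) = 1 / (1 − 0.7148) = 3.506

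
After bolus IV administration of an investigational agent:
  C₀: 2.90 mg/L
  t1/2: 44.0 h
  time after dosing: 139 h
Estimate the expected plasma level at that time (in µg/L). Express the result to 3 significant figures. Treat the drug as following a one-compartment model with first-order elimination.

k = ln2 / t½ = 0.693147 / 44.0 = 0.01575 h⁻¹
C = C₀ · e^(−k·t) = 2.900 × e^(−0.01575 × 139)
  = 2.900 × 0.1120 = 0.3248 mg/L
Convert: 0.3248 mg/L × 1000 = 324.8 µg/L

325 µg/L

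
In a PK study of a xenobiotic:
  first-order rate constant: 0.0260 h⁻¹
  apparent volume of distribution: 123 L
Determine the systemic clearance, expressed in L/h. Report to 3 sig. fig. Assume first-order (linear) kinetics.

3.20 L/h

CL = k × Vd = 0.0260 × 123 = 3.198 L/h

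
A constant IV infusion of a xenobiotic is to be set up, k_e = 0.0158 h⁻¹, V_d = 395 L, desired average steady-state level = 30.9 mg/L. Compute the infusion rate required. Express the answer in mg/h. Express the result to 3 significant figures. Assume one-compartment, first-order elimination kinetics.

CL = k × Vd = 0.01580 × 395 = 6.241 L/h
At steady state, infusion rate R₀ = Css × CL = 30.9 × 6.241 = 192.8 mg/h

193 mg/h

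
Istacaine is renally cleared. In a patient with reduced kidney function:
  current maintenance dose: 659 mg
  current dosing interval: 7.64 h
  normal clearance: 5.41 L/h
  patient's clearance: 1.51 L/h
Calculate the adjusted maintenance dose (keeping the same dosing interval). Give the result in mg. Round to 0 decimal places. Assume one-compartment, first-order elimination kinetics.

184 mg

To keep the same average steady-state level, dosing rate must scale with clearance.
CL ratio = 1.51 / 5.41 = 0.2791
New dose (same interval) = 659 × 0.2791 = 183.9 mg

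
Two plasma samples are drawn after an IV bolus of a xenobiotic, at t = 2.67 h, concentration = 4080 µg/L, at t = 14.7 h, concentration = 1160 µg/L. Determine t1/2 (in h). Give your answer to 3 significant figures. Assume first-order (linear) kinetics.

k = ln(C₁/C₂) / (t₂ − t₁) = ln(4080/1160) / (14.7 − 2.67)
  = 1.258 / 12.03 = 0.1046 h⁻¹
t½ = ln2 / k = 0.693147 / 0.1046 = 6.627 h

6.63 h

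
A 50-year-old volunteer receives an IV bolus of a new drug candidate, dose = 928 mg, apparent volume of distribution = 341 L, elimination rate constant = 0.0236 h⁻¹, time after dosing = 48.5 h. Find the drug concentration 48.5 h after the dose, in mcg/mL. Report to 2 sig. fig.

0.87 mcg/mL

C₀ = Dose / Vd = 928.0 / 341 = 2.721 mg/L
C = C₀ · e^(−k·t) = 2.721 × e^(−0.02360 × 48.5)
  = 2.721 × 0.3184 = 0.8664 mg/L
(0.8664 mg/L = 0.8664 mcg/mL)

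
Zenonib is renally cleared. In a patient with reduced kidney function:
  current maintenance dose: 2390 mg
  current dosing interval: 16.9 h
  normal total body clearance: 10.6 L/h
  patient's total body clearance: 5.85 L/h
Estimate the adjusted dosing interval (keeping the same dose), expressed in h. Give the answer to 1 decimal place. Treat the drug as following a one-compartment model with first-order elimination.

To keep the same average steady-state level, dosing rate must scale with clearance.
CL ratio = 5.85 / 10.6 = 0.5519
New interval (same dose) = 16.9 / 0.5519 = 30.62 h

30.6 h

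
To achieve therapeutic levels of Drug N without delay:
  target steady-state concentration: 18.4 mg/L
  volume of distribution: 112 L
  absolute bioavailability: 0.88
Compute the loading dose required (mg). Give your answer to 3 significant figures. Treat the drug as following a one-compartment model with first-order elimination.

2340 mg

LD = Css × Vd / F = 18.4 × 112 / 0.88 = 2342 mg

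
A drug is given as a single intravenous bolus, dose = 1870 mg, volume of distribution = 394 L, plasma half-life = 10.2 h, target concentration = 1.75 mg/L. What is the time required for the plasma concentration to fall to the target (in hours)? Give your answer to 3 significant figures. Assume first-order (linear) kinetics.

C₀ = Dose / Vd = 1870 / 394 = 4.746 mg/L
k = ln2 / t½ = 0.693147 / 10.2 = 0.06796 h⁻¹
t = ln(C₀ / C) / k = ln(4.746 / 1.75) / 0.06796
  = ln(2.712) / 0.06796 = 0.9977 / 0.06796 = 14.68 h

14.7 h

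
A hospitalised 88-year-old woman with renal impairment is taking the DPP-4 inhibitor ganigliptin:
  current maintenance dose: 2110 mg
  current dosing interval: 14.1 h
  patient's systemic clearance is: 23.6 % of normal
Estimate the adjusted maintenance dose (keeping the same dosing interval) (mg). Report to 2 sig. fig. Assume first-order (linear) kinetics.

To keep the same average steady-state level, dosing rate must scale with clearance.
CL ratio = 23.6 / 100 = 0.2360
New dose (same interval) = 2110 × 0.2360 = 498.0 mg

500 mg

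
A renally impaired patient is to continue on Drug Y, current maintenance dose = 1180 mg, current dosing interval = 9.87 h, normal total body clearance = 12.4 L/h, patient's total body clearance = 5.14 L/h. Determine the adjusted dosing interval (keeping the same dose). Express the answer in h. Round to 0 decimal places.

To keep the same average steady-state level, dosing rate must scale with clearance.
CL ratio = 5.14 / 12.4 = 0.4145
New interval (same dose) = 9.87 / 0.4145 = 23.81 h

24 h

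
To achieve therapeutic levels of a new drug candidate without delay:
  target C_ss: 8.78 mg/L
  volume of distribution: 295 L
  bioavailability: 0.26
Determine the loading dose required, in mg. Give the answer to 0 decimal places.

LD = Css × Vd / F = 8.78 × 295 / 0.26 = 9962 mg

9962 mg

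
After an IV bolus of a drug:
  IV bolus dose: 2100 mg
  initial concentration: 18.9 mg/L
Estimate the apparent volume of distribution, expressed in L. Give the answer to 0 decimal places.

Vd = Dose / C₀ = 2100 / 18.9 = 111.1 L

111 L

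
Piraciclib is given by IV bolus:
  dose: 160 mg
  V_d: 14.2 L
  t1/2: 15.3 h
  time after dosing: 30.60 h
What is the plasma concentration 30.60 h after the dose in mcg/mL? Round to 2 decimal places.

C₀ = Dose / Vd = 160.0 / 14.2 = 11.27 mg/L
k = ln2 / t½ = 0.693147 / 15.3 = 0.04530 h⁻¹
t / t½ = 30.60 / 15.3 = 2 half-lives
C = C₀ × (1/2)^2 = 11.27 × 0.2500 = 2.818 mg/L
(2.818 mg/L = 2.818 mcg/mL)

2.82 mcg/mL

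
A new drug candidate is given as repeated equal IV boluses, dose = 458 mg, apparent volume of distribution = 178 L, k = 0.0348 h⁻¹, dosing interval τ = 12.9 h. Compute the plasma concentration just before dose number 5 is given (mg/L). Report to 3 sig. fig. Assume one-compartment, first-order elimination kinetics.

3.79 mg/L

C₀ per dose = Dose / Vd = 458 / 178 = 2.573 mg/L
Fraction remaining after one interval: r = e^(−kτ) = e^(−0.03480 × 12.9) = 0.6383
Before dose 5, 4 doses have been given (aged 1τ, 2τ, 3τ, 4τ).
C_trough = C₀ × (r + r² + … + r^4) = C₀ × r(1−r^4)/(1−r)
        = 2.573 × 0.6383 × (1 − 0.1660) / (1 − 0.6383) = 3.787 mg/L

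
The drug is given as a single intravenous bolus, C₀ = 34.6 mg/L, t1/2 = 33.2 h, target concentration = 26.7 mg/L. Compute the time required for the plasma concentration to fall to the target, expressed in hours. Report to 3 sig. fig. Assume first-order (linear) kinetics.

12.4 h

k = ln2 / t½ = 0.693147 / 33.2 = 0.02088 h⁻¹
t = ln(C₀ / C) / k = ln(34.60 / 26.7) / 0.02088
  = ln(1.296) / 0.02088 = 0.2593 / 0.02088 = 12.42 h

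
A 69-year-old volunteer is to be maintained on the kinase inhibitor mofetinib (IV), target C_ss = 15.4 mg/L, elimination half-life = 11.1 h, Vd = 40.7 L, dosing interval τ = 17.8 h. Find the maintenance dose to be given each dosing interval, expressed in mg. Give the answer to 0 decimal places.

k = ln2 / t½ = 0.693147 / 11.1 = 0.06245 h⁻¹
CL = k × Vd = 0.06245 × 40.7 = 2.542 L/h
At steady state, Dose/τ = Css × CL.
Dose = Css × CL × τ = 15.4 × 2.542 × 17.8 = 696.8 mg

697 mg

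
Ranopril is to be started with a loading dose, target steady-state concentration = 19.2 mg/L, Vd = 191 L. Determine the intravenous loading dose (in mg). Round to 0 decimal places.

3667 mg

LD = Css × Vd = 19.2 × 191 = 3667 mg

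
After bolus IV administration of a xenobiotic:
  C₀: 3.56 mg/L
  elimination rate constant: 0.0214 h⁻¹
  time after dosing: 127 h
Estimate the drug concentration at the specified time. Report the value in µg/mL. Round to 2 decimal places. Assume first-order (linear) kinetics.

0.24 µg/mL

C = C₀ · e^(−k·t) = 3.560 × e^(−0.02140 × 127)
  = 3.560 × 0.06602 = 0.2350 mg/L
(0.2350 mg/L = 0.2350 µg/mL)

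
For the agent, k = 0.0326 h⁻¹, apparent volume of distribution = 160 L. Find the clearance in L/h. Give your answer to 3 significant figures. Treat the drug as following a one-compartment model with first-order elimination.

CL = k × Vd = 0.0326 × 160 = 5.216 L/h

5.22 L/h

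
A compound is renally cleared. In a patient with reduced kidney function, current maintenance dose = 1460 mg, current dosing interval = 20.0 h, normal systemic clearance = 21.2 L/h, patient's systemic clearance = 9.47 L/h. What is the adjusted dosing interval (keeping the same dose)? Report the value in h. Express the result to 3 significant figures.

To keep the same average steady-state level, dosing rate must scale with clearance.
CL ratio = 9.47 / 21.2 = 0.4467
New interval (same dose) = 20.0 / 0.4467 = 44.77 h

44.8 h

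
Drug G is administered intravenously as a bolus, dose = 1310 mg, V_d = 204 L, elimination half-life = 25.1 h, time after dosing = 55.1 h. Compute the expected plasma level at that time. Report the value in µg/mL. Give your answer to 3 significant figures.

1.40 µg/mL

C₀ = Dose / Vd = 1310 / 204 = 6.422 mg/L
k = ln2 / t½ = 0.693147 / 25.1 = 0.02762 h⁻¹
C = C₀ · e^(−k·t) = 6.422 × e^(−0.02762 × 55.1)
  = 6.422 × 0.2183 = 1.402 mg/L
(1.402 mg/L = 1.402 µg/mL)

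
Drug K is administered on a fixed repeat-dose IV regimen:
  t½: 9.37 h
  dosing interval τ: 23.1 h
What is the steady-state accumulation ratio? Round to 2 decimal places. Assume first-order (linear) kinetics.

1.22

k = ln2 / t½ = 0.693147 / 9.37 = 0.07398 h⁻¹
e^(−kτ) = e^(−0.07398 × 23.1) = 0.1811
Accumulation ratio R = 1 / (1 − e^(−kτ)) = 1 / (1 − 0.1811) = 1.221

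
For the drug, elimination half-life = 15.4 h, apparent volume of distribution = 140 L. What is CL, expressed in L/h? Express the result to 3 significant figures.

k = ln2 / t½ = 0.693147 / 15.4 = 0.04501 h⁻¹
CL = k × Vd = 0.04501 × 140 = 6.301 L/h

6.30 L/h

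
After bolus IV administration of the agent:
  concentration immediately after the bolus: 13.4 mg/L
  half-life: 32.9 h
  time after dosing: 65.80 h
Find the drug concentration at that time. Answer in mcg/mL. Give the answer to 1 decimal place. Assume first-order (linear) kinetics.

k = ln2 / t½ = 0.693147 / 32.9 = 0.02107 h⁻¹
t / t½ = 65.80 / 32.9 = 2 half-lives
C = C₀ × (1/2)^2 = 13.40 × 0.2500 = 3.350 mg/L
(3.350 mg/L = 3.350 mcg/mL)

3.4 mcg/mL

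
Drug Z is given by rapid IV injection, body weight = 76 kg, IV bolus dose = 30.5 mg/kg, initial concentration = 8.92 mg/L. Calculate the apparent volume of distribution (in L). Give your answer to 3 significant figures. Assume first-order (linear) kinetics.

Dose = 30.5 × 76 = 2318 mg
Vd = Dose / C₀ = 2318 / 8.92 = 259.9 L

260 L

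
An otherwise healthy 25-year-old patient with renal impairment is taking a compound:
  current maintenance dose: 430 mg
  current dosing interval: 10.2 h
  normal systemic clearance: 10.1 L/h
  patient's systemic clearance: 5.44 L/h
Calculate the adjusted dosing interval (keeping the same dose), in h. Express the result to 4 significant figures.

18.94 h

To keep the same average steady-state level, dosing rate must scale with clearance.
CL ratio = 5.44 / 10.1 = 0.5386
New interval (same dose) = 10.2 / 0.5386 = 18.94 h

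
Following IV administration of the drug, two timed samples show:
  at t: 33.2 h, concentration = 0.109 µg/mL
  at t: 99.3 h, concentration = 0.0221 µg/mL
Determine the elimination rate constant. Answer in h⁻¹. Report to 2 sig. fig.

k = ln(C₁/C₂) / (t₂ − t₁) = ln(0.109/0.0221) / (99.3 − 33.2)
  = 1.596 / 66.10 = 0.02415 h⁻¹

0.024 h⁻¹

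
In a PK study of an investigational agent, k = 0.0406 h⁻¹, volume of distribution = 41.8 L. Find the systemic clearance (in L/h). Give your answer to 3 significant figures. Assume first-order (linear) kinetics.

1.70 L/h

CL = k × Vd = 0.0406 × 41.8 = 1.697 L/h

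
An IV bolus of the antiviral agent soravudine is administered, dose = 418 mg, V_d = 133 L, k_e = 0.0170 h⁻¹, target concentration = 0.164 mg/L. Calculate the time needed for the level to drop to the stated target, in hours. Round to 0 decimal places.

174 h

C₀ = Dose / Vd = 418.0 / 133 = 3.143 mg/L
t = ln(C₀ / C) / k = ln(3.143 / 0.164) / 0.01700
  = ln(19.16) / 0.01700 = 2.953 / 0.01700 = 173.7 h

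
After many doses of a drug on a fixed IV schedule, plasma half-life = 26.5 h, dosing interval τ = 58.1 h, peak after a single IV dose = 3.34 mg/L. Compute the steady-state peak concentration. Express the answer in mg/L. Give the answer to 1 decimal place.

k = ln2 / t½ = 0.693147 / 26.5 = 0.02616 h⁻¹
e^(−kτ) = e^(−0.02616 × 58.1) = 0.2187
Accumulation ratio R = 1 / (1 − e^(−kτ)) = 1 / (1 − 0.2187) = 1.280
Steady-state peak = C₀ × R = 3.34 × 1.280 = 4.275 mg/L

4.3 mg/L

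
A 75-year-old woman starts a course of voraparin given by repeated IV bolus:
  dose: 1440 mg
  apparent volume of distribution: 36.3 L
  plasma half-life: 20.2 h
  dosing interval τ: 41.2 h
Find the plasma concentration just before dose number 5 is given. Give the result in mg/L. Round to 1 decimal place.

C₀ per dose = Dose / Vd = 1440 / 36.3 = 39.67 mg/L
k = ln2 / t½ = 0.693147 / 20.2 = 0.03431 h⁻¹
Fraction remaining after one interval: r = e^(−kτ) = e^(−0.03431 × 41.2) = 0.2433
Before dose 5, 4 doses have been given (aged 1τ, 2τ, 3τ, 4τ).
C_trough = C₀ × (r + r² + … + r^4) = C₀ × r(1−r^4)/(1−r)
        = 39.67 × 0.2433 × (1 − 0.003504) / (1 − 0.2433) = 12.71 mg/L

12.7 mg/L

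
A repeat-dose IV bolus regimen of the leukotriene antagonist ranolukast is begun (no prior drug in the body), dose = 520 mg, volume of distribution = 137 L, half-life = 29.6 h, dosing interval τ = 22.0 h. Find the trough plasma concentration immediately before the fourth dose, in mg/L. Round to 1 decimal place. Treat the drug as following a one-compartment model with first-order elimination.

C₀ per dose = Dose / Vd = 520 / 137 = 3.796 mg/L
k = ln2 / t½ = 0.693147 / 29.6 = 0.02342 h⁻¹
Fraction remaining after one interval: r = e^(−kτ) = e^(−0.02342 × 22.0) = 0.5974
Before dose 4, 3 doses have been given (aged 1τ, 2τ, 3τ).
C_trough = C₀ × (r + r² + … + r^3) = C₀ × r(1−r^3)/(1−r)
        = 3.796 × 0.5974 × (1 − 0.2132) / (1 − 0.5974) = 4.432 mg/L

4.4 mg/L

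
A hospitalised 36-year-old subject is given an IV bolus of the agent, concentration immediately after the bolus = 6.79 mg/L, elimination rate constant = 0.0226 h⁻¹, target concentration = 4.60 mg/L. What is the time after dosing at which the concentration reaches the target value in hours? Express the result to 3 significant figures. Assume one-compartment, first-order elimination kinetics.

17.2 h

t = ln(C₀ / C) / k = ln(6.790 / 4.60) / 0.02260
  = ln(1.476) / 0.02260 = 0.3893 / 0.02260 = 17.23 h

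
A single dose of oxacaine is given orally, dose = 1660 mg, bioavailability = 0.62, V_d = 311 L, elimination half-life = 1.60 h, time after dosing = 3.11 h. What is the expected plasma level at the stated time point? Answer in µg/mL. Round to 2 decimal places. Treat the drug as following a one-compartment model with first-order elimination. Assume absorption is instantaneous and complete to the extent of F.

Amount reaching circulation = F × Dose = 0.62 × 1660 = 1029 mg
C₀ = F·Dose / Vd = 1029 / 311 = 3.309 mg/L
k = ln2 / t½ = 0.693147 / 1.60 = 0.4332 h⁻¹
C = C₀ · e^(−k·t) = 3.309 × e^(−0.4332 × 3.11)
  = 3.309 × 0.2600 = 0.8603 mg/L
(0.8603 mg/L = 0.8603 µg/mL)

0.86 µg/mL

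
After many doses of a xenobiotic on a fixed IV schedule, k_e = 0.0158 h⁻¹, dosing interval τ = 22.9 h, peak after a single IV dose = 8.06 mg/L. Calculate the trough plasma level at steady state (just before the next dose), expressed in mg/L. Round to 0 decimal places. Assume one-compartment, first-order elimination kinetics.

e^(−kτ) = e^(−0.01580 × 22.9) = 0.6964
Accumulation ratio R = 1 / (1 − e^(−kτ)) = 1 / (1 − 0.6964) = 3.294
Steady-state trough = C₀ × R × e^(−kτ) = 8.06 × 3.294 × 0.6964 = 18.49 mg/L

18 mg/L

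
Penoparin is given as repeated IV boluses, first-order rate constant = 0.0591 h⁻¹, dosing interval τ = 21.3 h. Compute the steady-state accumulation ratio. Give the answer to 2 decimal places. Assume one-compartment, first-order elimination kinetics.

1.40

e^(−kτ) = e^(−0.05910 × 21.3) = 0.2840
Accumulation ratio R = 1 / (1 − e^(−kτ)) = 1 / (1 − 0.2840) = 1.397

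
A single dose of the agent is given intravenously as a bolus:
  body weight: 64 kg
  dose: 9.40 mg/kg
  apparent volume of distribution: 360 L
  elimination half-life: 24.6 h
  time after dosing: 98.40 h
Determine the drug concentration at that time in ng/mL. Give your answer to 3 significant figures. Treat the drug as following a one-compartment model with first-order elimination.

Total dose = 9.40 × 64 = 601.6 mg
C₀ = Dose / Vd = 601.6 / 360 = 1.671 mg/L
k = ln2 / t½ = 0.693147 / 24.6 = 0.02818 h⁻¹
t / t½ = 98.40 / 24.6 = 4 half-lives
C = C₀ × (1/2)^4 = 1.671 × 0.06250 = 0.1044 mg/L
Convert: 0.1044 mg/L × 1000 = 104.4 ng/mL

104 ng/mL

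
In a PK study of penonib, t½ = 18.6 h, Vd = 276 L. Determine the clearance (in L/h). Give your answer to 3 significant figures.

10.3 L/h

k = ln2 / t½ = 0.693147 / 18.6 = 0.03727 h⁻¹
CL = k × Vd = 0.03727 × 276 = 10.29 L/h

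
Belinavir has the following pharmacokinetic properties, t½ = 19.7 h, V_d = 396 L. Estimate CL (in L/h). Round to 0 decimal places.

14 L/h

k = ln2 / t½ = 0.693147 / 19.7 = 0.03519 h⁻¹
CL = k × Vd = 0.03519 × 396 = 13.94 L/h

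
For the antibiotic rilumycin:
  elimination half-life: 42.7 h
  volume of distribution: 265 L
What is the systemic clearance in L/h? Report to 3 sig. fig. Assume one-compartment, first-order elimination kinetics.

4.30 L/h

k = ln2 / t½ = 0.693147 / 42.7 = 0.01623 h⁻¹
CL = k × Vd = 0.01623 × 265 = 4.301 L/h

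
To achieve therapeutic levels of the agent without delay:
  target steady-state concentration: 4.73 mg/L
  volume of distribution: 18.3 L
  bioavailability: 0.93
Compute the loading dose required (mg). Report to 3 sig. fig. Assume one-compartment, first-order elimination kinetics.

93.1 mg

LD = Css × Vd / F = 4.73 × 18.3 / 0.93 = 93.07 mg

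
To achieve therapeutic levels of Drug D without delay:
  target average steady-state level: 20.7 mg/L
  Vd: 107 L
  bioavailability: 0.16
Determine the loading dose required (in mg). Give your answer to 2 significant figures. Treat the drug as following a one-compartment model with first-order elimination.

14000 mg

LD = Css × Vd / F = 20.7 × 107 / 0.16 = 13840 mg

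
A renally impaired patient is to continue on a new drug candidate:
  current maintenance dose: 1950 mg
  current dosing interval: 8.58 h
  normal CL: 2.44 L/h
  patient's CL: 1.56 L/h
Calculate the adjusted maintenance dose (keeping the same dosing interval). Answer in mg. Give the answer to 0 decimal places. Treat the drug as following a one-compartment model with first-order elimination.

To keep the same average steady-state level, dosing rate must scale with clearance.
CL ratio = 1.56 / 2.44 = 0.6393
New dose (same interval) = 1950 × 0.6393 = 1247 mg

1247 mg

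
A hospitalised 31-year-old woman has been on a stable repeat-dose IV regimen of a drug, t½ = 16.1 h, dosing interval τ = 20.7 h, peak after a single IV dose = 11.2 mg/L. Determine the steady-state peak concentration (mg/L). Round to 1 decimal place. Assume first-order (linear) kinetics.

k = ln2 / t½ = 0.693147 / 16.1 = 0.04305 h⁻¹
e^(−kτ) = e^(−0.04305 × 20.7) = 0.4102
Accumulation ratio R = 1 / (1 − e^(−kτ)) = 1 / (1 − 0.4102) = 1.695
Steady-state peak = C₀ × R = 11.2 × 1.695 = 18.98 mg/L

19.0 mg/L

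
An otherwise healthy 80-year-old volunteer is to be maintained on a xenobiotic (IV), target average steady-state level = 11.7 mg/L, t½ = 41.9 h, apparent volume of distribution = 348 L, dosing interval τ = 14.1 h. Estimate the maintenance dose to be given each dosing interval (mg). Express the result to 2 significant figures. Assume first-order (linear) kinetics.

950 mg

k = ln2 / t½ = 0.693147 / 41.9 = 0.01654 h⁻¹
CL = k × Vd = 0.01654 × 348 = 5.756 L/h
At steady state, Dose/τ = Css × CL.
Dose = Css × CL × τ = 11.7 × 5.756 × 14.1 = 949.6 mg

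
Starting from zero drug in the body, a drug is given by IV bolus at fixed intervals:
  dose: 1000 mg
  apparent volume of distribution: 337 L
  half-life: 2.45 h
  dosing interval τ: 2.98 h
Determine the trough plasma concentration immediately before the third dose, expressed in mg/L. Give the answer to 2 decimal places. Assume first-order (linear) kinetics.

C₀ per dose = Dose / Vd = 1000 / 337 = 2.967 mg/L
k = ln2 / t½ = 0.693147 / 2.45 = 0.2829 h⁻¹
Fraction remaining after one interval: r = e^(−kτ) = e^(−0.2829 × 2.98) = 0.4304
Before dose 3, 2 doses have been given (aged 1τ, 2τ).
C_trough = C₀ × (r + r²) = 2.967 × (0.4304 + 0.1852) = 1.826 mg/L

1.83 mg/L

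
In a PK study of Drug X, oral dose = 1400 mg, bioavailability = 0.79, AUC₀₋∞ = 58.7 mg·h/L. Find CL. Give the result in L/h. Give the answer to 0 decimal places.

CL = F·Dose / AUC = 0.79 × 1400 / 58.7 = 18.84 L/h

19 L/h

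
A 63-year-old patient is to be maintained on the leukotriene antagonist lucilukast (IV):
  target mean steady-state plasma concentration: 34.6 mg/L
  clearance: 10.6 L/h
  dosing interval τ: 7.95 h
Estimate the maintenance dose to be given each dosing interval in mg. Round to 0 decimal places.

At steady state, Dose/τ = Css × CL.
Dose = Css × CL × τ = 34.6 × 10.60 × 7.95 = 2916 mg

2916 mg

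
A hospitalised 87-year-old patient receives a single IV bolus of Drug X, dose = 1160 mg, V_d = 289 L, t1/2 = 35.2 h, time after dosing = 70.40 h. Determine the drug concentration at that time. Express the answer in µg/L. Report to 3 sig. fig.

1000 µg/L

C₀ = Dose / Vd = 1160 / 289 = 4.014 mg/L
k = ln2 / t½ = 0.693147 / 35.2 = 0.01969 h⁻¹
t / t½ = 70.40 / 35.2 = 2 half-lives
C = C₀ × (1/2)^2 = 4.014 × 0.2500 = 1.004 mg/L
Convert: 1.004 mg/L × 1000 = 1004 µg/L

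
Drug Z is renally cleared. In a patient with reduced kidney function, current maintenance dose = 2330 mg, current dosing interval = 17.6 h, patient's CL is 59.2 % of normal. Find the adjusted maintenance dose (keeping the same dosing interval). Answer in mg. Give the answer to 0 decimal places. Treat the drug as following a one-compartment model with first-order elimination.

To keep the same average steady-state level, dosing rate must scale with clearance.
CL ratio = 59.2 / 100 = 0.5920
New dose (same interval) = 2330 × 0.5920 = 1379 mg

1379 mg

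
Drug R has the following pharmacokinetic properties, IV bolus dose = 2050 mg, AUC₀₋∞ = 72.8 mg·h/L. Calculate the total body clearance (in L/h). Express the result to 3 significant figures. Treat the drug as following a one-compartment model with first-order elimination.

CL = Dose / AUC = 2050 / 72.8 = 28.16 L/h

28.2 L/h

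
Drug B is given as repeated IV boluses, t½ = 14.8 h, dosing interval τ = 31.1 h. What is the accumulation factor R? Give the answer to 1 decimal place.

k = ln2 / t½ = 0.693147 / 14.8 = 0.04683 h⁻¹
e^(−kτ) = e^(−0.04683 × 31.1) = 0.2331
Accumulation ratio R = 1 / (1 − e^(−kτ)) = 1 / (1 − 0.2331) = 1.304

1.3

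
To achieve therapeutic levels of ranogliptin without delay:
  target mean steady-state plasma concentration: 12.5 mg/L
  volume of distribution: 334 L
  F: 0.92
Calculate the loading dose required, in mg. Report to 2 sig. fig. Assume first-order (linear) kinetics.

LD = Css × Vd / F = 12.5 × 334 / 0.92 = 4538 mg

4500 mg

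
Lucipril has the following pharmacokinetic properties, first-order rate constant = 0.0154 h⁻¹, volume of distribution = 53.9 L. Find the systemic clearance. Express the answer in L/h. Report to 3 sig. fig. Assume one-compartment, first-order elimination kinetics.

CL = k × Vd = 0.0154 × 53.9 = 0.8301 L/h

0.830 L/h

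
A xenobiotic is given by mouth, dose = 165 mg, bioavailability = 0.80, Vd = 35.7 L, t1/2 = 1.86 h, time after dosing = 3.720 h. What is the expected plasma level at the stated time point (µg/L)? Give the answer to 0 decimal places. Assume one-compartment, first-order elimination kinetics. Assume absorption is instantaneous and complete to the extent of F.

Amount reaching circulation = F × Dose = 0.80 × 165.0 = 132.0 mg
C₀ = F·Dose / Vd = 132.0 / 35.7 = 3.697 mg/L
k = ln2 / t½ = 0.693147 / 1.86 = 0.3727 h⁻¹
t / t½ = 3.720 / 1.86 = 2 half-lives
C = C₀ × (1/2)^2 = 3.697 × 0.2500 = 0.9243 mg/L
Convert: 0.9243 mg/L × 1000 = 924.3 µg/L

924 µg/L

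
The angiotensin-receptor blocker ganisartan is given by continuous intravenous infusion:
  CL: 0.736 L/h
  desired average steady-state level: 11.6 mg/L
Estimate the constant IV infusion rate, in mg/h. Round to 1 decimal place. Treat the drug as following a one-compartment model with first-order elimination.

8.5 mg/h

At steady state, infusion rate R₀ = Css × CL = 11.6 × 0.7360 = 8.538 mg/h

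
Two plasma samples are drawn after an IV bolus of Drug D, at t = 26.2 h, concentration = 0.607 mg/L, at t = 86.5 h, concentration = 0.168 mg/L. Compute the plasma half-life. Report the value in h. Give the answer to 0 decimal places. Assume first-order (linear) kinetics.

k = ln(C₁/C₂) / (t₂ − t₁) = ln(0.607/0.168) / (86.5 − 26.2)
  = 1.285 / 60.30 = 0.02131 h⁻¹
t½ = ln2 / k = 0.693147 / 0.02131 = 32.53 h

33 h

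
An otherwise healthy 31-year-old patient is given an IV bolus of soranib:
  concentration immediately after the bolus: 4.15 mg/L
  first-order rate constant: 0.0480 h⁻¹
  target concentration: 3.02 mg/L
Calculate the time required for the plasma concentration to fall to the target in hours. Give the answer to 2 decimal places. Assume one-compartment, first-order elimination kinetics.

t = ln(C₀ / C) / k = ln(4.150 / 3.02) / 0.04800
  = ln(1.374) / 0.04800 = 0.3177 / 0.04800 = 6.619 h

6.62 h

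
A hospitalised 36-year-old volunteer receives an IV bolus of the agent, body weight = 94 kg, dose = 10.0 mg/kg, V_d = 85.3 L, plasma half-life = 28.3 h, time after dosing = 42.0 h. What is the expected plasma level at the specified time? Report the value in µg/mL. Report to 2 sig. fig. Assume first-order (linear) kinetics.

3.9 µg/mL

Total dose = 10.0 × 94 = 940.0 mg
C₀ = Dose / Vd = 940.0 / 85.3 = 11.02 mg/L
k = ln2 / t½ = 0.693147 / 28.3 = 0.02449 h⁻¹
C = C₀ · e^(−k·t) = 11.02 × e^(−0.02449 × 42.0)
  = 11.02 × 0.3575 = 3.940 mg/L
(3.940 mg/L = 3.940 µg/mL)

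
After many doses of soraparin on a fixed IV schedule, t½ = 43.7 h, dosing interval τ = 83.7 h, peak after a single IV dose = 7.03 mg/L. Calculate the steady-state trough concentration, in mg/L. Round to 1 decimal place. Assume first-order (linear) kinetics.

2.5 mg/L

k = ln2 / t½ = 0.693147 / 43.7 = 0.01586 h⁻¹
e^(−kτ) = e^(−0.01586 × 83.7) = 0.2651
Accumulation ratio R = 1 / (1 − e^(−kτ)) = 1 / (1 − 0.2651) = 1.361
Steady-state trough = C₀ × R × e^(−kτ) = 7.03 × 1.361 × 0.2651 = 2.536 mg/L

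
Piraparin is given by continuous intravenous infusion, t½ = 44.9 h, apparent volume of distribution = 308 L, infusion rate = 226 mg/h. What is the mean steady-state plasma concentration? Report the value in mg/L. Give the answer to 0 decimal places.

k = ln2 / t½ = 0.693147 / 44.9 = 0.01544 h⁻¹
CL = k × Vd = 0.01544 × 308 = 4.756 L/h
At steady state Css = R₀ / CL = 226 / 4.756 = 47.52 mg/L

48 mg/L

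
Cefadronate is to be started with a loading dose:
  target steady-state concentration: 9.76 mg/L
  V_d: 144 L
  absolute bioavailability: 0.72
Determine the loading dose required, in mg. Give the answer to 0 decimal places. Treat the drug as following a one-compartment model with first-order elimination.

LD = Css × Vd / F = 9.76 × 144 / 0.72 = 1952 mg

1952 mg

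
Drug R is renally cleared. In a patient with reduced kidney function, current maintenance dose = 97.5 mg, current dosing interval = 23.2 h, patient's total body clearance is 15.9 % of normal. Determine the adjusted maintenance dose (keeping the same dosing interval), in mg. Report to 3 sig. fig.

To keep the same average steady-state level, dosing rate must scale with clearance.
CL ratio = 15.9 / 100 = 0.1590
New dose (same interval) = 97.5 × 0.1590 = 15.50 mg

15.5 mg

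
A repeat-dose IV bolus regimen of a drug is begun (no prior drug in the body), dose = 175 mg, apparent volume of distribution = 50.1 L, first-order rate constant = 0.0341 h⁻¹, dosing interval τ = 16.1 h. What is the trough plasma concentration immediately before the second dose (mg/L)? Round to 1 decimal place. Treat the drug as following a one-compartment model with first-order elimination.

2.0 mg/L

C₀ per dose = Dose / Vd = 175 / 50.1 = 3.493 mg/L
Fraction remaining after one interval: r = e^(−kτ) = e^(−0.03410 × 16.1) = 0.5775
Before dose 2, 1 dose has been given (aged 1τ).
C_trough = C₀ × r = 3.493 × 0.5775 = 2.017 mg/L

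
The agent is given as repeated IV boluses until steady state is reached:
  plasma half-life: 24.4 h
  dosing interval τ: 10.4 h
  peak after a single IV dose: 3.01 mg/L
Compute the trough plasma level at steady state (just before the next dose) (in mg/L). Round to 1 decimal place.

k = ln2 / t½ = 0.693147 / 24.4 = 0.02841 h⁻¹
e^(−kτ) = e^(−0.02841 × 10.4) = 0.7442
Accumulation ratio R = 1 / (1 − e^(−kτ)) = 1 / (1 − 0.7442) = 3.909
Steady-state trough = C₀ × R × e^(−kτ) = 3.01 × 3.909 × 0.7442 = 8.756 mg/L

8.8 mg/L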